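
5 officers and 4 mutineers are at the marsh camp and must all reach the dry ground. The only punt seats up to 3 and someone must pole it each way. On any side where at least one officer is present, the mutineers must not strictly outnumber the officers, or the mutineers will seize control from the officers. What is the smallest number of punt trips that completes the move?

7

Counting alone: each trip to the dry ground takes at most 3 across and each return brings at least 1 back, so after t trips out (and t−1 returns) at most 3t − (t−1) of the 9 are across; that first reaches 9 at t = 4, so at least 7 crossings are needed.
The plan below uses exactly 7 crossings, so it is optimal:
1. 3 mutineers → the dry ground.  (the marsh camp: 5O 1M; the dry ground: 0O 3M)
2. 1 mutineer ← the marsh camp.  (the marsh camp: 5O 2M; the dry ground: 0O 2M)
3. 3 officers → the dry ground.  (the marsh camp: 2O 2M; the dry ground: 3O 2M)
4. 1 officer ← the marsh camp.  (the marsh camp: 3O 2M; the dry ground: 2O 2M)
5. 2 officers and 1 mutineer → the dry ground.  (the marsh camp: 1O 1M; the dry ground: 4O 3M)
6. 1 officer ← the marsh camp.  (the marsh camp: 2O 1M; the dry ground: 3O 3M)
7. 2 officers and 1 mutineer → the dry ground.  (the marsh camp: 0O 0M; the dry ground: 5O 4M)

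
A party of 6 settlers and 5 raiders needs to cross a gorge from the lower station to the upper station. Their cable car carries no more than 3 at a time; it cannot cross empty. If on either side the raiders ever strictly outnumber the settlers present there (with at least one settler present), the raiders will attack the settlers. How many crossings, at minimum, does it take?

9

Counting alone: each trip to the upper station takes at most 3 across and each return brings at least 1 back, so after t trips out (and t−1 returns) at most 3t − (t−1) of the 11 are across; that first reaches 11 at t = 5, so at least 9 crossings are needed.
The plan below uses exactly 9 crossings, so it is optimal:
1. 3 raiders → the upper station.  (the lower station: 6S 2R; the upper station: 0S 3R)
2. 1 raider ← the lower station.  (the lower station: 6S 3R; the upper station: 0S 2R)
3. 3 settlers → the upper station.  (the lower station: 3S 3R; the upper station: 3S 2R)
4. 1 settler ← the lower station.  (the lower station: 4S 3R; the upper station: 2S 2R)
5. 2 settlers and 1 raider → the upper station.  (the lower station: 2S 2R; the upper station: 4S 3R)
6. 1 settler ← the lower station.  (the lower station: 3S 2R; the upper station: 3S 3R)
7. 2 settlers and 1 raider → the upper station.  (the lower station: 1S 1R; the upper station: 5S 4R)
8. 1 settler ← the lower station.  (the lower station: 2S 1R; the upper station: 4S 4R)
9. 2 settlers and 1 raider → the upper station.  (the lower station: 0S 0R; the upper station: 6S 5R)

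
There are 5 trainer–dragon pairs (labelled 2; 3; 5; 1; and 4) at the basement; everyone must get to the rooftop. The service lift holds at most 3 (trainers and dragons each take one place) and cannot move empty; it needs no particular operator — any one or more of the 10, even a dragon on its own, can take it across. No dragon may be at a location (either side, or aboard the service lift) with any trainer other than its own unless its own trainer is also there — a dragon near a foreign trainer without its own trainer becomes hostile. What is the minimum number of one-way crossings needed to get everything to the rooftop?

Counting alone: each trip to the rooftop takes at most 3 across and each return brings at least 1 back, so after t trips out (and t−1 returns) at most 3t − (t−1) of the 10 are across; that first reaches 10 at t = 5, so at least 9 crossings are needed.
The safety rule pushes this higher. Following every safe sequence of crossings, the most of the 10 that can be at the rooftop as the service lift arrives there on crossing 9 is 9 — never all 10.
So no plan with fewer than 11 crossings exists, and this one achieves 11:
1. dragon 2 and trainer 2 cross → the rooftop.
2. trainer 2 crosses ← the basement.
3. dragon 1, dragon 3, and dragon 5 cross → the rooftop.
4. dragon 2 crosses ← the basement.
5. trainer 1, trainer 3, and trainer 5 cross → the rooftop.
6. dragon 3 and trainer 3 cross ← the basement.
7. trainer 2, trainer 3, and trainer 4 cross → the rooftop.
8. dragon 5 crosses ← the basement.
9. dragon 2 and dragon 3 cross → the rooftop.
10. dragon 2 crosses ← the basement.
11. dragon 2, dragon 4, and dragon 5 cross → the rooftop.

11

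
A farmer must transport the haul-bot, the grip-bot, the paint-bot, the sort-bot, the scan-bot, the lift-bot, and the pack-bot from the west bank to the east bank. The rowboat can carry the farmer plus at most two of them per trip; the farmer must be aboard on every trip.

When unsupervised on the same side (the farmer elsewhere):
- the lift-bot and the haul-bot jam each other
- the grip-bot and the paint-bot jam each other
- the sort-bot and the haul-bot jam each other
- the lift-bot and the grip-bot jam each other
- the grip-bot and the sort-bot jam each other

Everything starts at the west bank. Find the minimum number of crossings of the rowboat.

Counting alone: the farmer can take at most 2 across per trip to the east bank, so moving all 7 needs at least 4 loaded trips out, with a return between consecutive ones — at least 7 crossings.
The safety rule pushes this higher. Following every safe sequence of crossings, the most of the 7 that can be at the east bank as the rowboat arrives there on crossing 7 is 6 — never all 7.
So no plan with fewer than 9 crossings exists, and this one achieves 9:
1. Farmer goes to the east bank with the grip-bot and the haul-bot.  [the west bank: the lift-bot, the pack-bot, the paint-bot, the scan-bot, the sort-bot | the east bank: the grip-bot, the haul-bot]
2. Farmer goes back to the west bank alone.  [the west bank: the lift-bot, the pack-bot, the paint-bot, the scan-bot, the sort-bot | the east bank: the grip-bot, the haul-bot]
3. Farmer goes to the east bank with the paint-bot.  [the west bank: the lift-bot, the pack-bot, the scan-bot, the sort-bot | the east bank: the grip-bot, the haul-bot, the paint-bot]
4. Farmer goes back to the west bank with the grip-bot.  [the west bank: the grip-bot, the lift-bot, the pack-bot, the scan-bot, the sort-bot | the east bank: the haul-bot, the paint-bot]
5. Farmer goes to the east bank with the lift-bot and the sort-bot.  [the west bank: the grip-bot, the pack-bot, the scan-bot | the east bank: the haul-bot, the lift-bot, the paint-bot, the sort-bot]
6. Farmer goes back to the west bank with the haul-bot.  [the west bank: the grip-bot, the haul-bot, the pack-bot, the scan-bot | the east bank: the lift-bot, the paint-bot, the sort-bot]
7. Farmer goes to the east bank with the pack-bot and the scan-bot.  [the west bank: the grip-bot, the haul-bot | the east bank: the lift-bot, the pack-bot, the paint-bot, the scan-bot, the sort-bot]
8. Farmer goes back to the west bank alone.  [the west bank: the grip-bot, the haul-bot | the east bank: the lift-bot, the pack-bot, the paint-bot, the scan-bot, the sort-bot]
9. Farmer goes to the east bank with the grip-bot and the haul-bot.  [the west bank: — | the east bank: the grip-bot, the haul-bot, the lift-bot, the pack-bot, the paint-bot, the scan-bot, the sort-bot]

9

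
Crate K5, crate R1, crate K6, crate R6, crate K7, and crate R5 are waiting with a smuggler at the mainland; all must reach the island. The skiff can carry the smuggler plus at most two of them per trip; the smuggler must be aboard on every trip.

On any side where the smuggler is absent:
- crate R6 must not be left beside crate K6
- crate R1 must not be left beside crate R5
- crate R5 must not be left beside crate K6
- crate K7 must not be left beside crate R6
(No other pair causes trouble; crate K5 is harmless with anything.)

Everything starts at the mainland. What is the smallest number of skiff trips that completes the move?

Counting alone: the smuggler can take at most 2 across per trip to the island, so moving all 6 needs at least 3 loaded trips out, with a return between consecutive ones — at least 5 crossings.
The safety rule pushes this higher. Following every safe sequence of crossings, the most of the 6 that can be at the island as the skiff arrives there on crossing 5 is 5 — never all 6.
So no plan with fewer than 7 crossings exists, and this one achieves 7:
1. Smuggler goes to the island with crate R5 and crate R6.  [the mainland: crate K5, crate K6, crate K7, crate R1 | the island: crate R5, crate R6]
2. Smuggler goes back to the mainland alone.  [the mainland: crate K5, crate K6, crate K7, crate R1 | the island: crate R5, crate R6]
3. Smuggler goes to the island with crate K5 and crate R1.  [the mainland: crate K6, crate K7 | the island: crate K5, crate R1, crate R5, crate R6]
4. Smuggler goes back to the mainland with crate R5.  [the mainland: crate K6, crate K7, crate R5 | the island: crate K5, crate R1, crate R6]
5. Smuggler goes to the island with crate K6 and crate K7.  [the mainland: crate R5 | the island: crate K5, crate K6, crate K7, crate R1, crate R6]
6. Smuggler goes back to the mainland with crate R6.  [the mainland: crate R5, crate R6 | the island: crate K5, crate K6, crate K7, crate R1]
7. Smuggler goes to the island with crate R5 and crate R6.  [the mainland: — | the island: crate K5, crate K6, crate K7, crate R1, crate R5, crate R6]

7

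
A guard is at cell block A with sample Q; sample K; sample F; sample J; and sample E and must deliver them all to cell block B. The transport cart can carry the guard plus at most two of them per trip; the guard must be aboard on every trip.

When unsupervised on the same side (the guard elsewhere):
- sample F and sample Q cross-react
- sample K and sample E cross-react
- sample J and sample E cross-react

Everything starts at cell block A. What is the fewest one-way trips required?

5

Counting alone: the guard can take at most 2 across per trip to cell block B, so moving all 5 needs at least 3 loaded trips out, with a return between consecutive ones — at least 5 crossings.
The plan below uses exactly 5 crossings, so it is optimal:
1. Guard goes to cell block B with sample E and sample Q.  [cell block A: sample F, sample J, sample K | cell block B: sample E, sample Q]
2. Guard goes back to cell block A alone.  [cell block A: sample F, sample J, sample K | cell block B: sample E, sample Q]
3. Guard goes to cell block B with sample J and sample K.  [cell block A: sample F | cell block B: sample E, sample J, sample K, sample Q]
4. Guard goes back to cell block A with sample E.  [cell block A: sample E, sample F | cell block B: sample J, sample K, sample Q]
5. Guard goes to cell block B with sample E and sample F.  [cell block A: — | cell block B: sample E, sample F, sample J, sample K, sample Q]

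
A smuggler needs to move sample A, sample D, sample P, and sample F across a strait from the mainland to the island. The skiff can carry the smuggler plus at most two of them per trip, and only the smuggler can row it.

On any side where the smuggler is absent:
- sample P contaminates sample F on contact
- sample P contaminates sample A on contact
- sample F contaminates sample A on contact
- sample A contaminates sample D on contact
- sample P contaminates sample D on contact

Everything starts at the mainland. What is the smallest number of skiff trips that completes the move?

Counting alone: the smuggler can take at most 2 across per trip to the island, so moving all 4 needs at least 2 loaded trips out, with a return between consecutive ones — at least 3 crossings.
The safety rule pushes this higher. Following every safe sequence of crossings, the most of the 4 that can be at the island as the skiff arrives there on crossing 3 is 3 — never all 4.
So no plan with fewer than 5 crossings exists, and this one achieves 5:
1. Smuggler goes to the island with sample A and sample P.
2. Smuggler goes back to the mainland with sample A.
3. Smuggler goes to the island with sample D and sample F.
4. Smuggler goes back to the mainland with sample P.
5. Smuggler goes to the island with sample A and sample P.

5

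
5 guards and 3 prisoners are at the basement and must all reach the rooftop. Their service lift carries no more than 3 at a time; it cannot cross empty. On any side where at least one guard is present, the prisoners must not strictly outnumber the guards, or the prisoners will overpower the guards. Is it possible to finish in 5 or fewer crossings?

Counting alone: each trip to the rooftop takes at most 3 across and each return brings at least 1 back, so after t trips out (and t−1 returns) at most 3t − (t−1) of the 8 are across; that first reaches 8 at t = 4, so at least 7 crossings are needed.
Since 5 < 7, 5 crossings cannot be enough. (The shortest complete plan in fact takes 7:)
1. 2 prisoners → the rooftop.  (the basement: 5G 1P; the rooftop: 0G 2P)
2. 1 prisoner ← the basement.  (the basement: 5G 2P; the rooftop: 0G 1P)
3. 2 guards and 1 prisoner → the rooftop.  (the basement: 3G 1P; the rooftop: 2G 2P)
4. 1 prisoner ← the basement.  (the basement: 3G 2P; the rooftop: 2G 1P)
5. 1 guard and 2 prisoners → the rooftop.  (the basement: 2G 0P; the rooftop: 3G 3P)
6. 1 prisoner ← the basement.  (the basement: 2G 1P; the rooftop: 3G 2P)
7. 2 guards and 1 prisoner → the rooftop.  (the basement: 0G 0P; the rooftop: 5G 3P)

No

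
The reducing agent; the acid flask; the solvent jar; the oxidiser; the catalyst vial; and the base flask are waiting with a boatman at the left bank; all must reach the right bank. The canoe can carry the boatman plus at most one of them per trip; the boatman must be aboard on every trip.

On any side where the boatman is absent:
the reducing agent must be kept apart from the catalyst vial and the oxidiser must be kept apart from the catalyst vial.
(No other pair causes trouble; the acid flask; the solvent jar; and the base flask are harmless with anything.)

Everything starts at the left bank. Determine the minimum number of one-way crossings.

13

Counting alone: the boatman can take at most 1 across per trip to the right bank, so moving all 6 needs at least 6 loaded trips out, with a return between consecutive ones — at least 11 crossings.
The safety rule pushes this higher. Following every safe sequence of crossings, the most of the 6 that can be at the right bank as the canoe arrives there on crossing 11 is 5 — never all 6.
So no plan with fewer than 13 crossings exists, and this one achieves 13:
1. Boatman goes to the right bank with the catalyst vial.  [the left bank: the acid flask, the base flask, the oxidiser, the reducing agent, the solvent jar | the right bank: the catalyst vial]
2. Boatman goes back to the left bank alone.  [the left bank: the acid flask, the base flask, the oxidiser, the reducing agent, the solvent jar | the right bank: the catalyst vial]
3. Boatman goes to the right bank with the reducing agent.  [the left bank: the acid flask, the base flask, the oxidiser, the solvent jar | the right bank: the catalyst vial, the reducing agent]
4. Boatman goes back to the left bank with the catalyst vial.  [the left bank: the acid flask, the base flask, the catalyst vial, the oxidiser, the solvent jar | the right bank: the reducing agent]
5. Boatman goes to the right bank with the oxidiser.  [the left bank: the acid flask, the base flask, the catalyst vial, the solvent jar | the right bank: the oxidiser, the reducing agent]
6. Boatman goes back to the left bank alone.  [the left bank: the acid flask, the base flask, the catalyst vial, the solvent jar | the right bank: the oxidiser, the reducing agent]
7. Boatman goes to the right bank with the acid flask.  [the left bank: the base flask, the catalyst vial, the solvent jar | the right bank: the acid flask, the oxidiser, the reducing agent]
8. Boatman goes back to the left bank alone.  [the left bank: the base flask, the catalyst vial, the solvent jar | the right bank: the acid flask, the oxidiser, the reducing agent]
9. Boatman goes to the right bank with the solvent jar.  [the left bank: the base flask, the catalyst vial | the right bank: the acid flask, the oxidiser, the reducing agent, the solvent jar]
10. Boatman goes back to the left bank alone.  [the left bank: the base flask, the catalyst vial | the right bank: the acid flask, the oxidiser, the reducing agent, the solvent jar]
11. Boatman goes to the right bank with the base flask.  [the left bank: the catalyst vial | the right bank: the acid flask, the base flask, the oxidiser, the reducing agent, the solvent jar]
12. Boatman goes back to the left bank alone.  [the left bank: the catalyst vial | the right bank: the acid flask, the base flask, the oxidiser, the reducing agent, the solvent jar]
13. Boatman goes to the right bank with the catalyst vial.  [the left bank: — | the right bank: the acid flask, the base flask, the catalyst vial, the oxidiser, the reducing agent, the solvent jar]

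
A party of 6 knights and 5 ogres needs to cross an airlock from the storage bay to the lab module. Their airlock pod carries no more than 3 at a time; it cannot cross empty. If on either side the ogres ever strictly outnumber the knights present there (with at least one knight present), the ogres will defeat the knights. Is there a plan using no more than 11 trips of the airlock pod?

Yes — this plan uses 9 crossings (≤ 11):
1. 3 ogres → the lab module.  (the storage bay: 6K 2O; the lab module: 0K 3O)
2. 1 ogre ← the storage bay.  (the storage bay: 6K 3O; the lab module: 0K 2O)
3. 3 knights → the lab module.  (the storage bay: 3K 3O; the lab module: 3K 2O)
4. 1 knight ← the storage bay.  (the storage bay: 4K 3O; the lab module: 2K 2O)
5. 2 knights and 1 ogre → the lab module.  (the storage bay: 2K 2O; the lab module: 4K 3O)
6. 1 knight ← the storage bay.  (the storage bay: 3K 2O; the lab module: 3K 3O)
7. 2 knights and 1 ogre → the lab module.  (the storage bay: 1K 1O; the lab module: 5K 4O)
8. 1 knight ← the storage bay.  (the storage bay: 2K 1O; the lab module: 4K 4O)
9. 2 knights and 1 ogre → the lab module.  (the storage bay: 0K 0O; the lab module: 6K 5O)

Yes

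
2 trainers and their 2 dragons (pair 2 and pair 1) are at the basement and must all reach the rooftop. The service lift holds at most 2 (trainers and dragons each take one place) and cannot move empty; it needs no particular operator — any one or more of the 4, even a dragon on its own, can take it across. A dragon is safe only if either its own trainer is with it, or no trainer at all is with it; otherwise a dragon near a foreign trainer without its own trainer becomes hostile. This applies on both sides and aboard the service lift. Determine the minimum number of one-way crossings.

Counting alone: each trip to the rooftop takes at most 2 across and each return brings at least 1 back, so after t trips out (and t−1 returns) at most 2t − (t−1) of the 4 are across; that first reaches 4 at t = 3, so at least 5 crossings are needed.
The plan below uses exactly 5 crossings, so it is optimal:
1. dragon 2 and trainer 2 cross → the rooftop.
2. trainer 2 crosses ← the basement.
3. trainer 1 and trainer 2 cross → the rooftop.
4. trainer 1 crosses ← the basement.
5. dragon 1 and trainer 1 cross → the rooftop.

5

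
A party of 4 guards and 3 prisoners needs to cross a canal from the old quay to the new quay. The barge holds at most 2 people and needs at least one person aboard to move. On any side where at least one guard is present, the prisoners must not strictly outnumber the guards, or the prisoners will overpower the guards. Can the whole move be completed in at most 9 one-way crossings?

No

Counting alone: each trip to the new quay takes at most 2 across and each return brings at least 1 back, so after t trips out (and t−1 returns) at most 2t − (t−1) of the 7 are across; that first reaches 7 at t = 6, so at least 11 crossings are needed.
Since 9 < 11, 9 crossings cannot be enough. (The shortest complete plan in fact takes 11:)
1. 2 prisoners → the new quay.  (the old quay: 4G 1P; the new quay: 0G 2P)
2. 1 prisoner ← the old quay.  (the old quay: 4G 2P; the new quay: 0G 1P)
3. 2 prisoners → the new quay.  (the old quay: 4G 0P; the new quay: 0G 3P)
4. 1 prisoner ← the old quay.  (the old quay: 4G 1P; the new quay: 0G 2P)
5. 2 guards → the new quay.  (the old quay: 2G 1P; the new quay: 2G 2P)
6. 1 prisoner ← the old quay.  (the old quay: 2G 2P; the new quay: 2G 1P)
7. 1 guard and 1 prisoner → the new quay.  (the old quay: 1G 1P; the new quay: 3G 2P)
8. 1 guard ← the old quay.  (the old quay: 2G 1P; the new quay: 2G 2P)
9. 1 guard and 1 prisoner → the new quay.  (the old quay: 1G 0P; the new quay: 3G 3P)
10. 1 prisoner ← the old quay.  (the old quay: 1G 1P; the new quay: 3G 2P)
11. 1 guard and 1 prisoner → the new quay.  (the old quay: 0G 0P; the new quay: 4G 3P)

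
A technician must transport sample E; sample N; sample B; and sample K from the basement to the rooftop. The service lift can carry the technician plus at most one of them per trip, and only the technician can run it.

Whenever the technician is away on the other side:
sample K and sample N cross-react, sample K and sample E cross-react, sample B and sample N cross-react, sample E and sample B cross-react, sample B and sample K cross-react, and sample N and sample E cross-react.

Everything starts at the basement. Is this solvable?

Whatever the first load, the items left behind include a forbidden pair without the technician. No opening move is safe, so no plan exists.

No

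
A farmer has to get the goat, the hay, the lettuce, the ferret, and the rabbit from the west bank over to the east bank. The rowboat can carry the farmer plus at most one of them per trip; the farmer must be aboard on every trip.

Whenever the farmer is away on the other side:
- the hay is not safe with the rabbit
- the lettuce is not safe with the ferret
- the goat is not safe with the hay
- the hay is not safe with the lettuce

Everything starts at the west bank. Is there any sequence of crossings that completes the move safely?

Whatever the first load, the items left behind include a forbidden pair without the farmer. No opening move is safe, so no plan exists.

No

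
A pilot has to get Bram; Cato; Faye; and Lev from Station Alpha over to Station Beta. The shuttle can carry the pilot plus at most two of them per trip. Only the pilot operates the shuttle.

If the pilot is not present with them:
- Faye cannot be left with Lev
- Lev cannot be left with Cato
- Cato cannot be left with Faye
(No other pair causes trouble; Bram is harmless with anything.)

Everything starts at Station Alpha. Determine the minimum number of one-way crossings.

Counting alone: the pilot can take at most 2 across per trip to Station Beta, so moving all 4 needs at least 2 loaded trips out, with a return between consecutive ones — at least 3 crossings.
The safety rule pushes this higher. Following every safe sequence of crossings, the most of the 4 that can be at Station Beta as the shuttle arrives there on crossing 3 is 3 — never all 4.
So no plan with fewer than 5 crossings exists, and this one achieves 5:
1. Pilot goes to Station Beta with Cato and Faye.  [Station Alpha: Bram, Lev | Station Beta: Cato, Faye]
2. Pilot goes back to Station Alpha with Cato.  [Station Alpha: Bram, Cato, Lev | Station Beta: Faye]
3. Pilot goes to Station Beta with Bram and Cato.  [Station Alpha: Lev | Station Beta: Bram, Cato, Faye]
4. Pilot goes back to Station Alpha with Cato.  [Station Alpha: Cato, Lev | Station Beta: Bram, Faye]
5. Pilot goes to Station Beta with Cato and Lev.  [Station Alpha: — | Station Beta: Bram, Cato, Faye, Lev]

5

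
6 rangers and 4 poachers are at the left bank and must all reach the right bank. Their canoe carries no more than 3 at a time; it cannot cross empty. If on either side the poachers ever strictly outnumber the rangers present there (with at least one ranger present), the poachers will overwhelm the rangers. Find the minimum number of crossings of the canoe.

Counting alone: each trip to the right bank takes at most 3 across and each return brings at least 1 back, so after t trips out (and t−1 returns) at most 3t − (t−1) of the 10 are across; that first reaches 10 at t = 5, so at least 9 crossings are needed.
The plan below uses exactly 9 crossings, so it is optimal:
1. 2 poachers → the right bank.  (the left bank: 6R 2P; the right bank: 0R 2P)
2. 1 poacher ← the left bank.  (the left bank: 6R 3P; the right bank: 0R 1P)
3. 3 poachers → the right bank.  (the left bank: 6R 0P; the right bank: 0R 4P)
4. 1 poacher ← the left bank.  (the left bank: 6R 1P; the right bank: 0R 3P)
5. 3 rangers → the right bank.  (the left bank: 3R 1P; the right bank: 3R 3P)
6. 1 poacher ← the left bank.  (the left bank: 3R 2P; the right bank: 3R 2P)
7. 1 ranger and 2 poachers → the right bank.  (the left bank: 2R 0P; the right bank: 4R 4P)
8. 1 poacher ← the left bank.  (the left bank: 2R 1P; the right bank: 4R 3P)
9. 2 rangers and 1 poacher → the right bank.  (the left bank: 0R 0P; the right bank: 6R 4P)

9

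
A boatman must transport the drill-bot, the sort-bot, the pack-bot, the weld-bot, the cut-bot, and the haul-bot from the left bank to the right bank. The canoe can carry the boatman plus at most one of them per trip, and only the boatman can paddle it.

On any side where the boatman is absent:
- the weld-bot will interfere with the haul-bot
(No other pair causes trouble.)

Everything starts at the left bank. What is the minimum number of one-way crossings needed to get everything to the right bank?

11

Counting alone: the boatman can take at most 1 across per trip to the right bank, so moving all 6 needs at least 6 loaded trips out, with a return between consecutive ones — at least 11 crossings.
The plan below uses exactly 11 crossings, so it is optimal:
1. Boatman goes to the right bank with the weld-bot.  [the left bank: the cut-bot, the drill-bot, the haul-bot, the pack-bot, the sort-bot | the right bank: the weld-bot]
2. Boatman goes back to the left bank alone.  [the left bank: the cut-bot, the drill-bot, the haul-bot, the pack-bot, the sort-bot | the right bank: the weld-bot]
3. Boatman goes to the right bank with the drill-bot.  [the left bank: the cut-bot, the haul-bot, the pack-bot, the sort-bot | the right bank: the drill-bot, the weld-bot]
4. Boatman goes back to the left bank alone.  [the left bank: the cut-bot, the haul-bot, the pack-bot, the sort-bot | the right bank: the drill-bot, the weld-bot]
5. Boatman goes to the right bank with the sort-bot.  [the left bank: the cut-bot, the haul-bot, the pack-bot | the right bank: the drill-bot, the sort-bot, the weld-bot]
6. Boatman goes back to the left bank alone.  [the left bank: the cut-bot, the haul-bot, the pack-bot | the right bank: the drill-bot, the sort-bot, the weld-bot]
7. Boatman goes to the right bank with the pack-bot.  [the left bank: the cut-bot, the haul-bot | the right bank: the drill-bot, the pack-bot, the sort-bot, the weld-bot]
8. Boatman goes back to the left bank alone.  [the left bank: the cut-bot, the haul-bot | the right bank: the drill-bot, the pack-bot, the sort-bot, the weld-bot]
9. Boatman goes to the right bank with the cut-bot.  [the left bank: the haul-bot | the right bank: the cut-bot, the drill-bot, the pack-bot, the sort-bot, the weld-bot]
10. Boatman goes back to the left bank alone.  [the left bank: the haul-bot | the right bank: the cut-bot, the drill-bot, the pack-bot, the sort-bot, the weld-bot]
11. Boatman goes to the right bank with the haul-bot.  [the left bank: — | the right bank: the cut-bot, the drill-bot, the haul-bot, the pack-bot, the sort-bot, the weld-bot]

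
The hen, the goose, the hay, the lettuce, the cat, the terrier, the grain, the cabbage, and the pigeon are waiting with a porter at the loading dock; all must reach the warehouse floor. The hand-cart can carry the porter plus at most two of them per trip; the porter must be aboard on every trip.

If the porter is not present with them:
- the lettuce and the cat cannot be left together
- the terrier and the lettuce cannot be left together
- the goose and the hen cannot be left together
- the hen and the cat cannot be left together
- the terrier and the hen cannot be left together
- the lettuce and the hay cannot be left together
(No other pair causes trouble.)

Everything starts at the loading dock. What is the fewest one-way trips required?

11

Counting alone: the porter can take at most 2 across per trip to the warehouse floor, so moving all 9 needs at least 5 loaded trips out, with a return between consecutive ones — at least 9 crossings.
The safety rule pushes this higher. Following every safe sequence of crossings, the most of the 9 that can be at the warehouse floor as the hand-cart arrives there on crossing 9 is 8 — never all 9.
So no plan with fewer than 11 crossings exists, and this one achieves 11:
1. Porter goes to the warehouse floor with the hen and the lettuce.
2. Porter goes back to the loading dock alone.
3. Porter goes to the warehouse floor with the goose.
4. Porter goes back to the loading dock with the hen.
5. Porter goes to the warehouse floor with the cat and the terrier.
6. Porter goes back to the loading dock with the lettuce.
7. Porter goes to the warehouse floor with the grain and the hay.
8. Porter goes back to the loading dock alone.
9. Porter goes to the warehouse floor with the cabbage and the pigeon.
10. Porter goes back to the loading dock alone.
11. Porter goes to the warehouse floor with the hen and the lettuce.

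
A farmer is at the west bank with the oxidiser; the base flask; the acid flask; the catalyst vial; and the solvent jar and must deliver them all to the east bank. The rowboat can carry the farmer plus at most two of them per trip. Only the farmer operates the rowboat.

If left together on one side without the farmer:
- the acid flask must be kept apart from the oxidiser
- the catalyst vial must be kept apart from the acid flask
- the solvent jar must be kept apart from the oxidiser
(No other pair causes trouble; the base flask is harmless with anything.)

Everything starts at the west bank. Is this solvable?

Yes

1. Farmer goes to the east bank with the acid flask and the oxidiser.  [the west bank: the base flask, the catalyst vial, the solvent jar | the east bank: the acid flask, the oxidiser]
2. Farmer goes back to the west bank with the oxidiser.  [the west bank: the base flask, the catalyst vial, the oxidiser, the solvent jar | the east bank: the acid flask]
3. Farmer goes to the east bank with the base flask and the solvent jar.  [the west bank: the catalyst vial, the oxidiser | the east bank: the acid flask, the base flask, the solvent jar]
4. Farmer goes back to the west bank alone.  [the west bank: the catalyst vial, the oxidiser | the east bank: the acid flask, the base flask, the solvent jar]
5. Farmer goes to the east bank with the catalyst vial and the oxidiser.  [the west bank: — | the east bank: the acid flask, the base flask, the catalyst vial, the oxidiser, the solvent jar]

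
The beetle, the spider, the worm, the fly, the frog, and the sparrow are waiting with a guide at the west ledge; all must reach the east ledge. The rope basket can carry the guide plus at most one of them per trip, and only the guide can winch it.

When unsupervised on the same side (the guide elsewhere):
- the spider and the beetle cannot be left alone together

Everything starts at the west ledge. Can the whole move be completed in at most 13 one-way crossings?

Yes

Yes — this plan uses 11 crossings (≤ 13):
1. Guide goes to the east ledge with the beetle.  [the west ledge: the fly, the frog, the sparrow, the spider, the worm | the east ledge: the beetle]
2. Guide goes back to the west ledge alone.  [the west ledge: the fly, the frog, the sparrow, the spider, the worm | the east ledge: the beetle]
3. Guide goes to the east ledge with the worm.  [the west ledge: the fly, the frog, the sparrow, the spider | the east ledge: the beetle, the worm]
4. Guide goes back to the west ledge alone.  [the west ledge: the fly, the frog, the sparrow, the spider | the east ledge: the beetle, the worm]
5. Guide goes to the east ledge with the fly.  [the west ledge: the frog, the sparrow, the spider | the east ledge: the beetle, the fly, the worm]
6. Guide goes back to the west ledge alone.  [the west ledge: the frog, the sparrow, the spider | the east ledge: the beetle, the fly, the worm]
7. Guide goes to the east ledge with the frog.  [the west ledge: the sparrow, the spider | the east ledge: the beetle, the fly, the frog, the worm]
8. Guide goes back to the west ledge alone.  [the west ledge: the sparrow, the spider | the east ledge: the beetle, the fly, the frog, the worm]
9. Guide goes to the east ledge with the sparrow.  [the west ledge: the spider | the east ledge: the beetle, the fly, the frog, the sparrow, the worm]
10. Guide goes back to the west ledge alone.  [the west ledge: the spider | the east ledge: the beetle, the fly, the frog, the sparrow, the worm]
11. Guide goes to the east ledge with the spider.  [the west ledge: — | the east ledge: the beetle, the fly, the frog, the sparrow, the spider, the worm]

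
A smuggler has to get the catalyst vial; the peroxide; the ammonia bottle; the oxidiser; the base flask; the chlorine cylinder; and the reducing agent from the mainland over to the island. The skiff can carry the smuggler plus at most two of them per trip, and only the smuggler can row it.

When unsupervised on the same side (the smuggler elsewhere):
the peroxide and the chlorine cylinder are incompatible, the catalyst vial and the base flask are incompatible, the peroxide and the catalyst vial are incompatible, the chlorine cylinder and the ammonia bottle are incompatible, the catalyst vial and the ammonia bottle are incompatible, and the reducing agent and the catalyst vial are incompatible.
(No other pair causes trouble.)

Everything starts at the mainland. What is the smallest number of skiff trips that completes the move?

Counting alone: the smuggler can take at most 2 across per trip to the island, so moving all 7 needs at least 4 loaded trips out, with a return between consecutive ones — at least 7 crossings.
The safety rule pushes this higher. Following every safe sequence of crossings, the most of the 7 that can be at the island as the skiff arrives there on crossing 7 is 6 — never all 7.
So no plan with fewer than 9 crossings exists, and this one achieves 9:
1. Smuggler goes to the island with the catalyst vial and the chlorine cylinder.  [the mainland: the ammonia bottle, the base flask, the oxidiser, the peroxide, the reducing agent | the island: the catalyst vial, the chlorine cylinder]
2. Smuggler goes back to the mainland alone.  [the mainland: the ammonia bottle, the base flask, the oxidiser, the peroxide, the reducing agent | the island: the catalyst vial, the chlorine cylinder]
3. Smuggler goes to the island with the oxidiser.  [the mainland: the ammonia bottle, the base flask, the peroxide, the reducing agent | the island: the catalyst vial, the chlorine cylinder, the oxidiser]
4. Smuggler goes back to the mainland alone.  [the mainland: the ammonia bottle, the base flask, the peroxide, the reducing agent | the island: the catalyst vial, the chlorine cylinder, the oxidiser]
5. Smuggler goes to the island with the ammonia bottle and the peroxide.  [the mainland: the base flask, the reducing agent | the island: the ammonia bottle, the catalyst vial, the chlorine cylinder, the oxidiser, the peroxide]
6. Smuggler goes back to the mainland with the catalyst vial and the chlorine cylinder.  [the mainland: the base flask, the catalyst vial, the chlorine cylinder, the reducing agent | the island: the ammonia bottle, the oxidiser, the peroxide]
7. Smuggler goes to the island with the base flask and the reducing agent.  [the mainland: the catalyst vial, the chlorine cylinder | the island: the ammonia bottle, the base flask, the oxidiser, the peroxide, the reducing agent]
8. Smuggler goes back to the mainland alone.  [the mainland: the catalyst vial, the chlorine cylinder | the island: the ammonia bottle, the base flask, the oxidiser, the peroxide, the reducing agent]
9. Smuggler goes to the island with the catalyst vial and the chlorine cylinder.  [the mainland: — | the island: the ammonia bottle, the base flask, the catalyst vial, the chlorine cylinder, the oxidiser, the peroxide, the reducing agent]

9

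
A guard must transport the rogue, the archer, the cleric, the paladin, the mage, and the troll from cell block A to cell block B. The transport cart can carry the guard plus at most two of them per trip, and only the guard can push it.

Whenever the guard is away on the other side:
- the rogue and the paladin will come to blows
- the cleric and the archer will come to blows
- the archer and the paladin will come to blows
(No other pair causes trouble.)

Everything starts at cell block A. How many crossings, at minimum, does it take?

5

Counting alone: the guard can take at most 2 across per trip to cell block B, so moving all 6 needs at least 3 loaded trips out, with a return between consecutive ones — at least 5 crossings.
The plan below uses exactly 5 crossings, so it is optimal:
1. Guard goes to cell block B with the archer and the rogue.  [cell block A: the cleric, the mage, the paladin, the troll | cell block B: the archer, the rogue]
2. Guard goes back to cell block A alone.  [cell block A: the cleric, the mage, the paladin, the troll | cell block B: the archer, the rogue]
3. Guard goes to cell block B with the mage and the troll.  [cell block A: the cleric, the paladin | cell block B: the archer, the mage, the rogue, the troll]
4. Guard goes back to cell block A alone.  [cell block A: the cleric, the paladin | cell block B: the archer, the mage, the rogue, the troll]
5. Guard goes to cell block B with the cleric and the paladin.  [cell block A: — | cell block B: the archer, the cleric, the mage, the paladin, the rogue, the troll]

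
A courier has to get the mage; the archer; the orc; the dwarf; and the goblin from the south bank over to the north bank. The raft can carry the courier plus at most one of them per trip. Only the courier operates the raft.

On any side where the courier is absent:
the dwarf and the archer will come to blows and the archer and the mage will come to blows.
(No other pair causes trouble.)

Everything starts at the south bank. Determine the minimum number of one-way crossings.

Counting alone: the courier can take at most 1 across per trip to the north bank, so moving all 5 needs at least 5 loaded trips out, with a return between consecutive ones — at least 9 crossings.
The safety rule pushes this higher. Following every safe sequence of crossings, the most of the 5 that can be at the north bank as the raft arrives there on crossing 9 is 4 — never all 5.
So no plan with fewer than 11 crossings exists, and this one achieves 11:
1. Courier goes to the north bank with the archer.  [the south bank: the dwarf, the goblin, the mage, the orc | the north bank: the archer]
2. Courier goes back to the south bank alone.  [the south bank: the dwarf, the goblin, the mage, the orc | the north bank: the archer]
3. Courier goes to the north bank with the mage.  [the south bank: the dwarf, the goblin, the orc | the north bank: the archer, the mage]
4. Courier goes back to the south bank with the archer.  [the south bank: the archer, the dwarf, the goblin, the orc | the north bank: the mage]
5. Courier goes to the north bank with the dwarf.  [the south bank: the archer, the goblin, the orc | the north bank: the dwarf, the mage]
6. Courier goes back to the south bank alone.  [the south bank: the archer, the goblin, the orc | the north bank: the dwarf, the mage]
7. Courier goes to the north bank with the orc.  [the south bank: the archer, the goblin | the north bank: the dwarf, the mage, the orc]
8. Courier goes back to the south bank alone.  [the south bank: the archer, the goblin | the north bank: the dwarf, the mage, the orc]
9. Courier goes to the north bank with the goblin.  [the south bank: the archer | the north bank: the dwarf, the goblin, the mage, the orc]
10. Courier goes back to the south bank alone.  [the south bank: the archer | the north bank: the dwarf, the goblin, the mage, the orc]
11. Courier goes to the north bank with the archer.  [the south bank: — | the north bank: the archer, the dwarf, the goblin, the mage, the orc]

11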